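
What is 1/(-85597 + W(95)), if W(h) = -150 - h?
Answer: -1/85842 ≈ -1.1649e-5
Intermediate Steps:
1/(-85597 + W(95)) = 1/(-85597 + (-150 - 1*95)) = 1/(-85597 + (-150 - 95)) = 1/(-85597 - 245) = 1/(-85842) = -1/85842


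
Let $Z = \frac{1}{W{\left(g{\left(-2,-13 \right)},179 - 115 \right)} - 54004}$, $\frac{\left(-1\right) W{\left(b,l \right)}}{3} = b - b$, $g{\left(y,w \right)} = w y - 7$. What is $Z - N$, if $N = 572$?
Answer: $- \frac{30890289}{54004} \approx -572.0$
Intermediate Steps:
$g{\left(y,w \right)} = -7 + w y$
$W{\left(b,l \right)} = 0$ ($W{\left(b,l \right)} = - 3 \left(b - b\right) = \left(-3\right) 0 = 0$)
$Z = - \frac{1}{54004}$ ($Z = \frac{1}{0 - 54004} = \frac{1}{-54004} = - \frac{1}{54004} \approx -1.8517 \cdot 10^{-5}$)
$Z - N = - \frac{1}{54004} - 572 = - \frac{30890289}{54004}$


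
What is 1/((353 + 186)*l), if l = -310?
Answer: -1/167090 ≈ -5.9848e-6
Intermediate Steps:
1/((353 + 186)*l) = 1/((353 + 186)*(-310)) = 1/(539*(-310)) = 1/(-167090) = -1/167090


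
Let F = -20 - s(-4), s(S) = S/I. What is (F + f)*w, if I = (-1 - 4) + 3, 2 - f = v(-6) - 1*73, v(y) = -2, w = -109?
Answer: -5995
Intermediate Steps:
f = 77 (f = 2 - (-2 - 1*73) = 2 - (-2 - 73) = 2 - 1*(-75) = 2 + 75 = 77)
I = -2 (I = -5 + 3 = -2)
s(S) = -S/2 (s(S) = S/(-2) = S*(-½) = -S/2)
F = -22 (F = -20 - (-1)*(-4)/2 = -20 - 1*2 = -20 - 2 = -22)
(F + f)*w = (-22 + 77)*(-109) = 55*(-109) = -5995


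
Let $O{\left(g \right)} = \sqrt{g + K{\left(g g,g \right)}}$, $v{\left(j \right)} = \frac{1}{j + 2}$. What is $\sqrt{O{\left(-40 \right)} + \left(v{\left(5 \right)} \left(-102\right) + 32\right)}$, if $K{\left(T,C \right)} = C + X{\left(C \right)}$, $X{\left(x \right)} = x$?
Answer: $\frac{\sqrt{854 + 98 i \sqrt{30}}}{7} \approx 4.3597 + 1.2563 i$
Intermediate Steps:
$v{\left(j \right)} = \frac{1}{2 + j}$
$K{\left(T,C \right)} = 2 C$ ($K{\left(T,C \right)} = C + C = 2 C$)
$O{\left(g \right)} = \sqrt{3} \sqrt{g}$ ($O{\left(g \right)} = \sqrt{g + 2 g} = \sqrt{3 g} = \sqrt{3} \sqrt{g}$)
$\sqrt{O{\left(-40 \right)} + \left(v{\left(5 \right)} \left(-102\right) + 32\right)} = \sqrt{\sqrt{3} \sqrt{-40} + \left(\frac{1}{2 + 5} \left(-102\right) + 32\right)} = \sqrt{\sqrt{3} \cdot 2 i \sqrt{10} + \left(\frac{1}{7} \left(-102\right) + 32\right)} = \sqrt{2 i \sqrt{30} + \left(\frac{1}{7} \left(-102\right) + 32\right)} = \sqrt{2 i \sqrt{30} + \left(- \frac{102}{7} + 32\right)} = \sqrt{2 i \sqrt{30} + \frac{122}{7}} = \sqrt{\frac{122}{7} + 2 i \sqrt{30}}$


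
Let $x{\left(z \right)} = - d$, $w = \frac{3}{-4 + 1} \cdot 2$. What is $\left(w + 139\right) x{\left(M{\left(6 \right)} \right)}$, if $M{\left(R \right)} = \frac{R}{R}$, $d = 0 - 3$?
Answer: $411$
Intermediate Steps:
$d = -3$
$M{\left(R \right)} = 1$
$w = -2$ ($w = \frac{3}{-3} \cdot 2 = 3 \left(- \frac{1}{3}\right) 2 = \left(-1\right) 2 = -2$)
$x{\left(z \right)} = 3$ ($x{\left(z \right)} = \left(-1\right) \left(-3\right) = 3$)
$\left(w + 139\right) x{\left(M{\left(6 \right)} \right)} = \left(-2 + 139\right) 3 = 137 \cdot 3 = 411$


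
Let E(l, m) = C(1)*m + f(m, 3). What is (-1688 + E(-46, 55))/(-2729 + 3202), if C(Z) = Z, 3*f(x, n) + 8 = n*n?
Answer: -4898/1419 ≈ -3.4517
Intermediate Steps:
f(x, n) = -8/3 + n²/3 (f(x, n) = -8/3 + (n*n)/3 = -8/3 + n²/3)
E(l, m) = ⅓ + m (E(l, m) = 1*m + (-8/3 + (⅓)*3²) = m + (-8/3 + (⅓)*9) = m + (-8/3 + 3) = m + ⅓ = ⅓ + m)
(-1688 + E(-46, 55))/(-2729 + 3202) = (-1688 + (⅓ + 55))/(-2729 + 3202) = (-1688 + 166/3)/473 = -4898/3*1/473 = -4898/1419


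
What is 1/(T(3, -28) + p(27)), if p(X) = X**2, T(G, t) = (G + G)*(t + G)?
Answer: 1/579 ≈ 0.0017271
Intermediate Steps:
T(G, t) = 2*G*(G + t) (T(G, t) = (2*G)*(G + t) = 2*G*(G + t))
1/(T(3, -28) + p(27)) = 1/(2*3*(3 - 28) + 27**2) = 1/(2*3*(-25) + 729) = 1/(-150 + 729) = 1/579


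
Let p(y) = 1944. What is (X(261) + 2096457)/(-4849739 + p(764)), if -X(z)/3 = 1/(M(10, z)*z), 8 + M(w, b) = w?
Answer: -364783517/843516330 ≈ -0.43246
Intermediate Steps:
M(w, b) = -8 + w
X(z) = -3/(2*z) (X(z) = -3/((-8 + 10)*z) = -3/(2*z))
(X(261) + 2096457)/(-4849739 + p(764)) = (-3/2/261 + 2096457)/(-4849739 + 1944) = (-3/2*1/261 + 2096457)/(-4847795) = (-1/174 + 2096457)*(-1/4847795) = (364783517/174)*(-1/4847795) = -364783517/843516330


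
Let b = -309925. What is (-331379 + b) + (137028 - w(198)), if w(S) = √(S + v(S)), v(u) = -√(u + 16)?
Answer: -504276 - √(198 - √214) ≈ -5.0429e+5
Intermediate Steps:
v(u) = -√(16 + u)
w(S) = √(S - √(16 + S))
(-331379 + b) + (137028 - w(198)) = (-331379 - 309925) + (137028 - √(198 - √(16 + 198))) = -641304 + (137028 - √(198 - √214)) = -504276 - √(198 - √214)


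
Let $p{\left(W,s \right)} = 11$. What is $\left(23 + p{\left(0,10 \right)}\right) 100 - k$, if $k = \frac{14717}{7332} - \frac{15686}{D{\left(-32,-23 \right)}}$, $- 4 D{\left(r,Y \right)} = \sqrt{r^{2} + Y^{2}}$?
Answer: $\frac{24914083}{7332} - \frac{62744 \sqrt{1553}}{1553} \approx 1805.8$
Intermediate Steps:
$D{\left(r,Y \right)} = - \frac{\sqrt{Y^{2} + r^{2}}}{4}$ ($D{\left(r,Y \right)} = - \frac{\sqrt{r^{2} + Y^{2}}}{4} = - \frac{\sqrt{Y^{2} + r^{2}}}{4}$)
$k = \frac{14717}{7332} + \frac{62744 \sqrt{1553}}{1553}$ ($k = \frac{14717}{7332} - \frac{15686}{\left(- \frac{1}{4}\right) \sqrt{\left(-23\right)^{2} + \left(-32\right)^{2}}} = 14717 \cdot \frac{1}{7332} - \frac{15686}{\left(- \frac{1}{4}\right) \sqrt{529 + 1024}} = \frac{14717}{7332} - \frac{15686}{\left(- \frac{1}{4}\right) \sqrt{1553}} = \frac{14717}{7332} - 15686 \left(- \frac{4 \sqrt{1553}}{1553}\right) = \frac{14717}{7332} + \frac{62744 \sqrt{1553}}{1553} \approx 1594.2$)
$\left(23 + p{\left(0,10 \right)}\right) 100 - k = \left(23 + 11\right) 100 - \left(\frac{14717}{7332} + \frac{62744 \sqrt{1553}}{1553}\right) = 34 \cdot 100 - \left(\frac{14717}{7332} + \frac{62744 \sqrt{1553}}{1553}\right) = 3400 - \left(\frac{14717}{7332} + \frac{62744 \sqrt{1553}}{1553}\right) = \frac{24914083}{7332} - \frac{62744 \sqrt{1553}}{1553}$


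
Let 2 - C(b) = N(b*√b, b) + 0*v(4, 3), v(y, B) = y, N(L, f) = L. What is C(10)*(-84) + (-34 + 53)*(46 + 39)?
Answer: 1447 + 840*√10 ≈ 4103.3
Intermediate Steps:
C(b) = 2 - b^(3/2) (C(b) = 2 - (b*√b + 0*4) = 2 - (b^(3/2) + 0) = 2 - b^(3/2))
C(10)*(-84) + (-34 + 53)*(46 + 39) = (2 - 10^(3/2))*(-84) + (-34 + 53)*(46 + 39) = (2 - 10*√10)*(-84) + 19*85 = (2 - 10*√10)*(-84) + 1615 = (-168 + 840*√10) + 1615 = 1447 + 840*√10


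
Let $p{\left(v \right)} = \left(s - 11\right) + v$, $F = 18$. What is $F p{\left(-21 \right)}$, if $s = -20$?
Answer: $-936$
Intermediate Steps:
$p{\left(v \right)} = -31 + v$ ($p{\left(v \right)} = \left(-20 - 11\right) + v = -31 + v$)
$F p{\left(-21 \right)} = 18 \left(-31 - 21\right) = 18 \left(-52\right) = -936$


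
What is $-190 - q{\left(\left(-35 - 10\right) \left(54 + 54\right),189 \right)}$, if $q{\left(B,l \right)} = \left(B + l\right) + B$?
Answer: $9341$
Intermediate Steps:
$q{\left(B,l \right)} = l + 2 B$
$-190 - q{\left(\left(-35 - 10\right) \left(54 + 54\right),189 \right)} = -190 - \left(189 + 2 \left(-35 - 10\right) \left(54 + 54\right)\right) = -190 - \left(189 + 2 \left(\left(-45\right) 108\right)\right) = -190 - \left(189 + 2 \left(-4860\right)\right) = -190 - \left(189 - 9720\right) = -190 - -9531 = -190 + 9531 = 9341$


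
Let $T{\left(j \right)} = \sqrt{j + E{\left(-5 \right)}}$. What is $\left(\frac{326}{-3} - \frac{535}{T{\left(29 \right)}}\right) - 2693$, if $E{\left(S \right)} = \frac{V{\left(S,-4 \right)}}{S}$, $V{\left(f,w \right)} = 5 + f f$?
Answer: $- \frac{8405}{3} - \frac{535 \sqrt{23}}{23} \approx -2913.2$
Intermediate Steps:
$V{\left(f,w \right)} = 5 + f^{2}$
$E{\left(S \right)} = \frac{5 + S^{2}}{S}$
$T{\left(j \right)} = \sqrt{-6 + j}$ ($T{\left(j \right)} = \sqrt{j - \left(5 - \frac{5}{-5}\right)} = \sqrt{j + \left(-5 + 5 \left(- \frac{1}{5}\right)\right)} = \sqrt{j - 6} = \sqrt{-6 + j}$)
$\left(\frac{326}{-3} - \frac{535}{T{\left(29 \right)}}\right) - 2693 = \left(\frac{326}{-3} - \frac{535}{\sqrt{-6 + 29}}\right) - 2693 = \left(326 \left(- \frac{1}{3}\right) - \frac{535}{\sqrt{23}}\right) - 2693 = \left(- \frac{326}{3} - 535 \frac{\sqrt{23}}{23}\right) - 2693 = \left(- \frac{326}{3} - \frac{535 \sqrt{23}}{23}\right) - 2693 = - \frac{8405}{3} - \frac{535 \sqrt{23}}{23}$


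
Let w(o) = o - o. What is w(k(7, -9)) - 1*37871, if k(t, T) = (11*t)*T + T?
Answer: -37871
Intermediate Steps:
k(t, T) = T + 11*T*t (k(t, T) = 11*T*t + T = T + 11*T*t)
w(o) = 0
w(k(7, -9)) - 1*37871 = 0 - 1*37871 = 0 - 37871 = -37871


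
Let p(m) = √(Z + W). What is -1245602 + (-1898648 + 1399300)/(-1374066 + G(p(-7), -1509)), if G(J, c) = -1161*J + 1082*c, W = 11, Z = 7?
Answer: -1876882399584652114/1506807671973 - 96623838*√2/502269223991 ≈ -1.2456e+6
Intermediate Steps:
p(m) = 3*√2 (p(m) = √(7 + 11) = √18 = 3*√2)
-1245602 + (-1898648 + 1399300)/(-1374066 + G(p(-7), -1509)) = -1245602 + (-1898648 + 1399300)/(-1374066 + (-3483*√2 + 1082*(-1509))) = -1245602 - 499348/(-1374066 + (-3483*√2 - 1632738)) = -1245602 - 499348/(-1374066 + (-1632738 - 3483*√2)) = -1245602 - 499348/(-3006804 - 3483*√2)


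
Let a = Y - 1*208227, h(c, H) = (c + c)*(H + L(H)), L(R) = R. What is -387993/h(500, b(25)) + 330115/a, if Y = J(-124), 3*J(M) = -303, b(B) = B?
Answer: -12166944463/1302050000 ≈ -9.3445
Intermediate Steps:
J(M) = -101 (J(M) = (1/3)*(-303) = -101)
Y = -101
h(c, H) = 4*H*c (h(c, H) = (c + c)*(H + H) = (2*c)*(2*H) = 4*H*c)
a = -208328 (a = -101 - 1*208227 = -101 - 208227 = -208328)
-387993/h(500, b(25)) + 330115/a = -387993/(4*25*500) + 330115/(-208328) = -387993/50000 + 330115*(-1/208328) = -387993*1/50000 - 330115/208328 = -387993/50000 - 330115/208328 = -12166944463/1302050000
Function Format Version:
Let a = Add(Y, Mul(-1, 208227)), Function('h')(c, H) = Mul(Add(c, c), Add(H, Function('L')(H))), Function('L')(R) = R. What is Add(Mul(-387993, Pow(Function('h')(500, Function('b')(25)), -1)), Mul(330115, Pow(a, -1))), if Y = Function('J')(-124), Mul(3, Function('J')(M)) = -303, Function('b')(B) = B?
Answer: Rational(-12166944463, 1302050000) ≈ -9.3445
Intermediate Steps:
Function('J')(M) = -101 (Function('J')(M) = Mul(Rational(1, 3), -303) = -101)
Y = -101
Function('h')(c, H) = Mul(4, H, c) (Function('h')(c, H) = Mul(Add(c, c), Add(H, H)) = Mul(Mul(2, c), Mul(2, H)) = Mul(4, H, c))
a = -208328 (a = Add(-101, Mul(-1, 208227)) = Add(-101, -208227) = -208328)
Add(Mul(-387993, Pow(Function('h')(500, Function('b')(25)), -1)), Mul(330115, Pow(a, -1))) = Add(Mul(-387993, Pow(Mul(4, 25, 500), -1)), Mul(330115, Pow(-208328, -1))) = Add(Mul(-387993, Pow(50000, -1)), Mul(330115, Rational(-1, 208328))) = Add(Mul(-387993, Rational(1, 50000)), Rational(-330115, 208328)) = Add(Rational(-387993, 50000), Rational(-330115, 208328)) = Rational(-12166944463, 1302050000)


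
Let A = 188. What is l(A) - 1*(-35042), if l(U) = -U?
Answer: 34854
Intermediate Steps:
l(A) - 1*(-35042) = -1*188 - 1*(-35042) = -188 + 35042 = 34854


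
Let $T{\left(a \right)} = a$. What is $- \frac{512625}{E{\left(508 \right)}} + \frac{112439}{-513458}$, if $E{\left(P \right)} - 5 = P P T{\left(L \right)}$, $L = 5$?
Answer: $- \frac{16331770397}{26501107754} \approx -0.61627$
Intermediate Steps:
$E{\left(P \right)} = 5 + 5 P^{2}$ ($E{\left(P \right)} = 5 + P P 5 = 5 + P^{2} \cdot 5 = 5 + 5 P^{2}$)
$- \frac{512625}{E{\left(508 \right)}} + \frac{112439}{-513458} = - \frac{512625}{5 + 5 \cdot 508^{2}} + \frac{112439}{-513458} = - \frac{512625}{5 + 5 \cdot 258064} + 112439 \left(- \frac{1}{513458}\right) = - \frac{512625}{5 + 1290320} - \frac{112439}{513458} = - \frac{512625}{1290325} - \frac{112439}{513458} = \left(-512625\right) \frac{1}{1290325} - \frac{112439}{513458} = - \frac{20505}{51613} - \frac{112439}{513458} = - \frac{16331770397}{26501107754}$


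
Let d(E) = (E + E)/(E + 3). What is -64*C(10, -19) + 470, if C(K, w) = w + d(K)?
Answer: 20638/13 ≈ 1587.5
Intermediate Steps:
d(E) = 2*E/(3 + E) (d(E) = (2*E)/(3 + E) = 2*E/(3 + E))
C(K, w) = w + 2*K/(3 + K)
-64*C(10, -19) + 470 = -64*(2*10 - 19*(3 + 10))/(3 + 10) + 470 = -64*(20 - 19*13)/13 + 470 = -64*(20 - 247)/13 + 470 = -64*(-227)/13 + 470 = -64*(-227/13) + 470 = 14528/13 + 470 = 20638/13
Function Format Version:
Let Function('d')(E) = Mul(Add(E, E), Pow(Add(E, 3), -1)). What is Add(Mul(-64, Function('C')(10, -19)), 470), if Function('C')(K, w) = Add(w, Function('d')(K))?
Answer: Rational(20638, 13) ≈ 1587.5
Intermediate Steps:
Function('d')(E) = Mul(2, E, Pow(Add(3, E), -1)) (Function('d')(E) = Mul(Mul(2, E), Pow(Add(3, E), -1)) = Mul(2, E, Pow(Add(3, E), -1)))
Function('C')(K, w) = Add(w, Mul(2, K, Pow(Add(3, K), -1)))
Add(Mul(-64, Function('C')(10, -19)), 470) = Add(Mul(-64, Mul(Pow(Add(3, 10), -1), Add(Mul(2, 10), Mul(-19, Add(3, 10))))), 470) = Add(Mul(-64, Mul(Pow(13, -1), Add(20, Mul(-19, 13)))), 470) = Add(Mul(-64, Mul(Rational(1, 13), Add(20, -247))), 470) = Add(Mul(-64, Mul(Rational(1, 13), -227)), 470) = Add(Mul(-64, Rational(-227, 13)), 470) = Add(Rational(14528, 13), 470) = Rational(20638, 13)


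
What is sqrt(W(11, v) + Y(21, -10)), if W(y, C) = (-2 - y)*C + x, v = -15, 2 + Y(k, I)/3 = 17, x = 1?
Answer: sqrt(241) ≈ 15.524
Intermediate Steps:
Y(k, I) = 45 (Y(k, I) = -6 + 3*17 = -6 + 51 = 45)
W(y, C) = 1 + C*(-2 - y) (W(y, C) = (-2 - y)*C + 1 = C*(-2 - y) + 1 = 1 + C*(-2 - y))
sqrt(W(11, v) + Y(21, -10)) = sqrt((1 - 2*(-15) - 1*(-15)*11) + 45) = sqrt((1 + 30 + 165) + 45) = sqrt(196 + 45) = sqrt(241)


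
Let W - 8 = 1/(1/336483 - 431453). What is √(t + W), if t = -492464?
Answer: I*√10379123371250689395165605058/145176599798 ≈ 701.75*I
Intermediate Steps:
W = 1161412461901/145176599798 (W = 8 + 1/(1/336483 - 431453) = 8 + 1/(-145176599798/336483) = 8 - 336483/145176599798 = 1161412461901/145176599798 ≈ 8.0000)
√(t + W) = √(-492464 + 1161412461901/145176599798) = √(-71493087630460371/145176599798) = I*√10379123371250689395165605058/145176599798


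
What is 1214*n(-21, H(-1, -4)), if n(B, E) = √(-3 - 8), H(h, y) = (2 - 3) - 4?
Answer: 1214*I*√11 ≈ 4026.4*I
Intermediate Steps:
H(h, y) = -5 (H(h, y) = -1 - 4 = -5)
n(B, E) = I*√11 (n(B, E) = √(-11) = I*√11)
1214*n(-21, H(-1, -4)) = 1214*(I*√11) = 1214*I*√11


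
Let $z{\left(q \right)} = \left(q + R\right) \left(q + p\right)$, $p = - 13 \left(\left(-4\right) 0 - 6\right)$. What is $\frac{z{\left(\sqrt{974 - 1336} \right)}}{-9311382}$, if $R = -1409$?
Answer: $\frac{55132}{4655691} + \frac{1331 i \sqrt{362}}{9311382} \approx 0.011842 + 0.0027197 i$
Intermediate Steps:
$p = 78$ ($p = - 13 \left(0 - 6\right) = \left(-13\right) \left(-6\right) = 78$)
$z{\left(q \right)} = \left(-1409 + q\right) \left(78 + q\right)$ ($z{\left(q \right)} = \left(q - 1409\right) \left(q + 78\right) = \left(-1409 + q\right) \left(78 + q\right)$)
$\frac{z{\left(\sqrt{974 - 1336} \right)}}{-9311382} = \frac{-109902 + \left(\sqrt{974 - 1336}\right)^{2} - 1331 \sqrt{974 - 1336}}{-9311382} = \left(-109902 + \left(\sqrt{-362}\right)^{2} - 1331 \sqrt{-362}\right) \left(- \frac{1}{9311382}\right) = \left(-109902 + \left(i \sqrt{362}\right)^{2} - 1331 i \sqrt{362}\right) \left(- \frac{1}{9311382}\right) = \left(-109902 - 362 - 1331 i \sqrt{362}\right) \left(- \frac{1}{9311382}\right) = \left(-110264 - 1331 i \sqrt{362}\right) \left(- \frac{1}{9311382}\right) = \frac{55132}{4655691} + \frac{1331 i \sqrt{362}}{9311382}$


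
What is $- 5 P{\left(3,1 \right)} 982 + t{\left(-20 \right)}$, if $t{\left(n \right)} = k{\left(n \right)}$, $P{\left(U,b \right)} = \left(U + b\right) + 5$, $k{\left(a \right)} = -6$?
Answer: $-44196$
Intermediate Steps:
$P{\left(U,b \right)} = 5 + U + b$
$t{\left(n \right)} = -6$
$- 5 P{\left(3,1 \right)} 982 + t{\left(-20 \right)} = - 5 \left(5 + 3 + 1\right) 982 - 6 = \left(-5\right) 9 \cdot 982 - 6 = \left(-45\right) 982 - 6 = -44190 - 6 = -44196$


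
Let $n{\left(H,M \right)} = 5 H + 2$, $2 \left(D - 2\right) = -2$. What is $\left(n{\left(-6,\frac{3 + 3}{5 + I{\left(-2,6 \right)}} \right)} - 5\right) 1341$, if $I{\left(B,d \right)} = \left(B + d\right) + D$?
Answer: $-44253$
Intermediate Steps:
$D = 1$ ($D = 2 + \frac{1}{2} \left(-2\right) = 2 - 1 = 1$)
$I{\left(B,d \right)} = 1 + B + d$ ($I{\left(B,d \right)} = \left(B + d\right) + 1 = 1 + B + d$)
$n{\left(H,M \right)} = 2 + 5 H$
$\left(n{\left(-6,\frac{3 + 3}{5 + I{\left(-2,6 \right)}} \right)} - 5\right) 1341 = \left(\left(2 + 5 \left(-6\right)\right) - 5\right) 1341 = \left(\left(2 - 30\right) - 5\right) 1341 = \left(-28 - 5\right) 1341 = \left(-33\right) 1341 = -44253$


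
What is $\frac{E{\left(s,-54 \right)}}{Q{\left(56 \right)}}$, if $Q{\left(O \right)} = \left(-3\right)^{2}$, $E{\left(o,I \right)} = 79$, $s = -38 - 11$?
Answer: $\frac{79}{9} \approx 8.7778$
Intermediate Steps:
$s = -49$
$Q{\left(O \right)} = 9$
$\frac{E{\left(s,-54 \right)}}{Q{\left(56 \right)}} = \frac{79}{9}$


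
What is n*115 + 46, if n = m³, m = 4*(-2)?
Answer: -58834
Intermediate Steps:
m = -8
n = -512 (n = (-8)³ = -512)
n*115 + 46 = -512*115 + 46 = -58880 + 46 = -58834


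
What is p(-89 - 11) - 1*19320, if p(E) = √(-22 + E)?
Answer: -19320 + I*√122 ≈ -19320.0 + 11.045*I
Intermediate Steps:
p(-89 - 11) - 1*19320 = √(-22 + (-89 - 11)) - 1*19320 = √(-22 - 100) - 19320 = √(-122) - 19320 = I*√122 - 19320 = -19320 + I*√122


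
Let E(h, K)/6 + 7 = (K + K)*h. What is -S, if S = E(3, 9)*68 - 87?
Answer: -19089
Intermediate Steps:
E(h, K) = -42 + 12*K*h (E(h, K) = -42 + 6*((K + K)*h) = -42 + 6*((2*K)*h) = -42 + 6*(2*K*h) = -42 + 12*K*h)
S = 19089 (S = (-42 + 12*9*3)*68 - 87 = (-42 + 324)*68 - 87 = 282*68 - 87 = 19176 - 87 = 19089)
-S = -1*19089 = -19089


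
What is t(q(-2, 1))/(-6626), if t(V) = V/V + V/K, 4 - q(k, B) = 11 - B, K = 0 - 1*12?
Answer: -3/13252 ≈ -0.00022638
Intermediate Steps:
K = -12 (K = 0 - 12 = -12)
q(k, B) = -7 + B (q(k, B) = 4 - (11 - B) = 4 + (-11 + B) = -7 + B)
t(V) = 1 - V/12 (t(V) = V/V + V/(-12) = 1 + V*(-1/12) = 1 - V/12)
t(q(-2, 1))/(-6626) = (1 - (-7 + 1)/12)/(-6626) = (1 - 1/12*(-6))*(-1/6626) = (1 + 1/2)*(-1/6626) = (3/2)*(-1/6626) = -3/13252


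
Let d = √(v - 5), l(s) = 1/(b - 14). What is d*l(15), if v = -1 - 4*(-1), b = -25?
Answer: -I*√2/39 ≈ -0.036262*I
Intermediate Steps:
v = 3 (v = -1 + 4 = 3)
l(s) = -1/39 (l(s) = 1/(-25 - 14) = 1/(-39) = -1/39)
d = I*√2 (d = √(3 - 5) = √(-2) = I*√2 ≈ 1.4142*I)
d*l(15) = (I*√2)*(-1/39) = -I*√2/39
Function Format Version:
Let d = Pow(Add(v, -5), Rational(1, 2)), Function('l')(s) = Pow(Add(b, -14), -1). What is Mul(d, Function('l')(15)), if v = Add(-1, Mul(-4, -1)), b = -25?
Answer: Mul(Rational(-1, 39), I, Pow(2, Rational(1, 2))) ≈ Mul(-0.036262, I)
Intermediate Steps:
v = 3 (v = Add(-1, 4) = 3)
Function('l')(s) = Rational(-1, 39) (Function('l')(s) = Pow(Add(-25, -14), -1) = Pow(-39, -1) = Rational(-1, 39))
d = Mul(I, Pow(2, Rational(1, 2))) (d = Pow(Add(3, -5), Rational(1, 2)) = Pow(-2, Rational(1, 2)) = Mul(I, Pow(2, Rational(1, 2))) ≈ Mul(1.4142, I))
Mul(d, Function('l')(15)) = Mul(Mul(I, Pow(2, Rational(1, 2))), Rational(-1, 39)) = Mul(Rational(-1, 39), I, Pow(2, Rational(1, 2)))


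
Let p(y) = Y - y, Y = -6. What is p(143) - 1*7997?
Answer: -8146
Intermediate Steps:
p(y) = -6 - y
p(143) - 1*7997 = (-6 - 1*143) - 1*7997 = (-6 - 143) - 7997 = -149 - 7997 = -8146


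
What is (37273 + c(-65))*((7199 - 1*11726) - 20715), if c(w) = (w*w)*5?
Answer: -1474082316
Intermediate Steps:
c(w) = 5*w**2 (c(w) = w**2*5 = 5*w**2)
(37273 + c(-65))*((7199 - 1*11726) - 20715) = (37273 + 5*(-65)**2)*((7199 - 1*11726) - 20715) = (37273 + 5*4225)*((7199 - 11726) - 20715) = (37273 + 21125)*(-4527 - 20715) = 58398*(-25242) = -1474082316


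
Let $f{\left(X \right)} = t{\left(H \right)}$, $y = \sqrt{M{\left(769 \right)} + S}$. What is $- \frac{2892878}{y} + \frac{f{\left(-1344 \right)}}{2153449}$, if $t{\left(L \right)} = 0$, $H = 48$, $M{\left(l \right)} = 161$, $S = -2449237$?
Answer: $\frac{1446439 i \sqrt{612269}}{612269} \approx 1848.5 i$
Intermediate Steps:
$y = 2 i \sqrt{612269}$ ($y = \sqrt{161 - 2449237} = \sqrt{-2449076} = 2 i \sqrt{612269} \approx 1565.0 i$)
$f{\left(X \right)} = 0$
$- \frac{2892878}{y} + \frac{f{\left(-1344 \right)}}{2153449} = - \frac{2892878}{2 i \sqrt{612269}} + \frac{0}{2153449} = - 2892878 \left(- \frac{i \sqrt{612269}}{1224538}\right) + 0 \cdot \frac{1}{2153449} = \frac{1446439 i \sqrt{612269}}{612269} + 0 = \frac{1446439 i \sqrt{612269}}{612269}$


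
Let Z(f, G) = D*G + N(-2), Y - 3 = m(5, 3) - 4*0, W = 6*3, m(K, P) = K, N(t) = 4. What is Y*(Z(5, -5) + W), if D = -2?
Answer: 256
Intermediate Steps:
W = 18
Y = 8 (Y = 3 + (5 - 4*0) = 3 + (5 + 0) = 3 + 5 = 8)
Z(f, G) = 4 - 2*G (Z(f, G) = -2*G + 4 = 4 - 2*G)
Y*(Z(5, -5) + W) = 8*((4 - 2*(-5)) + 18) = 8*((4 + 10) + 18) = 8*(14 + 18) = 8*32 = 256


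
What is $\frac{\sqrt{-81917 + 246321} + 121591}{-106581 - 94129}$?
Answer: $- \frac{121591}{200710} - \frac{\sqrt{41101}}{100355} \approx -0.60782$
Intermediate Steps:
$\frac{\sqrt{-81917 + 246321} + 121591}{-106581 - 94129} = \frac{\sqrt{164404} + 121591}{-200710} = \left(2 \sqrt{41101} + 121591\right) \left(- \frac{1}{200710}\right) = \left(121591 + 2 \sqrt{41101}\right) \left(- \frac{1}{200710}\right) = - \frac{121591}{200710} - \frac{\sqrt{41101}}{100355}$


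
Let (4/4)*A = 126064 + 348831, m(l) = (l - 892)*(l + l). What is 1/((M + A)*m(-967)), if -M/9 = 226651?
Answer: -1/5626524458984 ≈ -1.7773e-13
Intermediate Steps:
M = -2039859 (M = -9*226651 = -2039859)
m(l) = 2*l*(-892 + l) (m(l) = (-892 + l)*(2*l) = 2*l*(-892 + l))
A = 474895 (A = 126064 + 348831 = 474895)
1/((M + A)*m(-967)) = 1/((-2039859 + 474895)*((2*(-967)*(-892 - 967)))) = 1/((-1564964)*((2*(-967)*(-1859)))) = -1/1564964/3595306 = -1/1564964*1/3595306 = -1/5626524458984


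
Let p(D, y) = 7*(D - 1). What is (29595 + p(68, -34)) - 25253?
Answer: 4811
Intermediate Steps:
p(D, y) = -7 + 7*D (p(D, y) = 7*(-1 + D) = -7 + 7*D)
(29595 + p(68, -34)) - 25253 = (29595 + (-7 + 7*68)) - 25253 = (29595 + (-7 + 476)) - 25253 = (29595 + 469) - 25253 = 30064 - 25253 = 4811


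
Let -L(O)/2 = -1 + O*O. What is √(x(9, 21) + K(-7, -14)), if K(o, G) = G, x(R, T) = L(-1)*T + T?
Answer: √7 ≈ 2.6458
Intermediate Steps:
L(O) = 2 - 2*O² (L(O) = -2*(-1 + O*O) = -2*(-1 + O²) = 2 - 2*O²)
x(R, T) = T (x(R, T) = (2 - 2*(-1)²)*T + T = (2 - 2*1)*T + T = (2 - 2)*T + T = 0*T + T = 0 + T = T)
√(x(9, 21) + K(-7, -14)) = √(21 - 14) = √7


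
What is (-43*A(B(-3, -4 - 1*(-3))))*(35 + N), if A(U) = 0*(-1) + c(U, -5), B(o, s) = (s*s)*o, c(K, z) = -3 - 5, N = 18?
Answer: 18232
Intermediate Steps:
c(K, z) = -8
B(o, s) = o*s² (B(o, s) = s²*o = o*s²)
A(U) = -8 (A(U) = 0*(-1) - 8 = 0 - 8 = -8)
(-43*A(B(-3, -4 - 1*(-3))))*(35 + N) = (-43*(-8))*(35 + 18) = 344*53 = 18232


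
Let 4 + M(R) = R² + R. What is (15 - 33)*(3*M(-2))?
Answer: 108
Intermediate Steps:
M(R) = -4 + R + R² (M(R) = -4 + (R² + R) = -4 + (R + R²) = -4 + R + R²)
(15 - 33)*(3*M(-2)) = (15 - 33)*(3*(-4 - 2 + (-2)²)) = -54*(-4 - 2 + 4) = -54*(-2) = -18*(-6) = 108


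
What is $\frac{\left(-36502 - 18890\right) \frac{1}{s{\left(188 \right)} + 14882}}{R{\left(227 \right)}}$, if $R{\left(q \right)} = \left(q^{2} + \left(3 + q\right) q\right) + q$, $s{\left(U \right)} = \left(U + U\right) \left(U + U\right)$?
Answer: $- \frac{4616}{1353793269} \approx -3.4097 \cdot 10^{-6}$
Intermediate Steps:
$s{\left(U \right)} = 4 U^{2}$ ($s{\left(U \right)} = 2 U 2 U = 4 U^{2}$)
$R{\left(q \right)} = q + q^{2} + q \left(3 + q\right)$ ($R{\left(q \right)} = \left(q^{2} + q \left(3 + q\right)\right) + q = q + q^{2} + q \left(3 + q\right)$)
$\frac{\left(-36502 - 18890\right) \frac{1}{s{\left(188 \right)} + 14882}}{R{\left(227 \right)}} = \frac{\left(-36502 - 18890\right) \frac{1}{4 \cdot 188^{2} + 14882}}{2 \cdot 227 \left(2 + 227\right)} = \frac{\left(-55392\right) \frac{1}{4 \cdot 35344 + 14882}}{2 \cdot 227 \cdot 229} = \frac{\left(-55392\right) \frac{1}{141376 + 14882}}{103966} = - \frac{55392}{156258} \cdot \frac{1}{103966} = \left(-55392\right) \frac{1}{156258} \cdot \frac{1}{103966} = \left(- \frac{9232}{26043}\right) \frac{1}{103966} = - \frac{4616}{1353793269}$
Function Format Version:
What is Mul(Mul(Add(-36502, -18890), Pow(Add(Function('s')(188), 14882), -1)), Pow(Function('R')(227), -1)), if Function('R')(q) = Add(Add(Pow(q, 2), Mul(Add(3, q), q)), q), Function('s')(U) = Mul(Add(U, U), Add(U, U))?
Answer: Rational(-4616, 1353793269) ≈ -3.4097e-6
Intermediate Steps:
Function('s')(U) = Mul(4, Pow(U, 2)) (Function('s')(U) = Mul(Mul(2, U), Mul(2, U)) = Mul(4, Pow(U, 2)))
Function('R')(q) = Add(q, Pow(q, 2), Mul(q, Add(3, q))) (Function('R')(q) = Add(Add(Pow(q, 2), Mul(q, Add(3, q))), q) = Add(q, Pow(q, 2), Mul(q, Add(3, q))))
Mul(Mul(Add(-36502, -18890), Pow(Add(Function('s')(188), 14882), -1)), Pow(Function('R')(227), -1)) = Mul(Mul(Add(-36502, -18890), Pow(Add(Mul(4, Pow(188, 2)), 14882), -1)), Pow(Mul(2, 227, Add(2, 227)), -1)) = Mul(Mul(-55392, Pow(Add(Mul(4, 35344), 14882), -1)), Pow(Mul(2, 227, 229), -1)) = Mul(Mul(-55392, Pow(Add(141376, 14882), -1)), Pow(103966, -1)) = Mul(Mul(-55392, Pow(156258, -1)), Rational(1, 103966)) = Mul(Mul(-55392, Rational(1, 156258)), Rational(1, 103966)) = Mul(Rational(-9232, 26043), Rational(1, 103966)) = Rational(-4616, 1353793269)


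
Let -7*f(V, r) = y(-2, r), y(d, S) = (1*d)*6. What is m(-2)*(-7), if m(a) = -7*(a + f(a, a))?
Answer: -14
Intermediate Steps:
y(d, S) = 6*d (y(d, S) = d*6 = 6*d)
f(V, r) = 12/7 (f(V, r) = -6*(-2)/7 = -⅐*(-12) = 12/7)
m(a) = -12 - 7*a (m(a) = -7*(a + 12/7) = -7*(12/7 + a) = -12 - 7*a)
m(-2)*(-7) = (-12 - 7*(-2))*(-7) = (-12 + 14)*(-7) = 2*(-7) = -14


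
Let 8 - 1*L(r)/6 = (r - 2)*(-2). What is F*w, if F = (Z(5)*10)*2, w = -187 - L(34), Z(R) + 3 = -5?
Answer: 99040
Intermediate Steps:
Z(R) = -8 (Z(R) = -3 - 5 = -8)
L(r) = 24 + 12*r (L(r) = 48 - 6*(r - 2)*(-2) = 48 - 6*(-2 + r)*(-2) = 48 - 6*(4 - 2*r) = 48 + (-24 + 12*r) = 24 + 12*r)
w = -619 (w = -187 - (24 + 12*34) = -187 - (24 + 408) = -187 - 1*432 = -187 - 432 = -619)
F = -160 (F = -8*10*2 = -80*2 = -160)
F*w = -160*(-619) = 99040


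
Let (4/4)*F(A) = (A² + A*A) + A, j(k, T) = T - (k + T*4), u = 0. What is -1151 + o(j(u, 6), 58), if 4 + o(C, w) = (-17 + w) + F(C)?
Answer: -484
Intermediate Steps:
j(k, T) = -k - 3*T (j(k, T) = T - (k + 4*T) = T + (-k - 4*T) = -k - 3*T)
F(A) = A + 2*A² (F(A) = (A² + A*A) + A = (A² + A²) + A = 2*A² + A = A + 2*A²)
o(C, w) = -21 + w + C*(1 + 2*C) (o(C, w) = -4 + ((-17 + w) + C*(1 + 2*C)) = -4 + (-17 + w + C*(1 + 2*C)) = -21 + w + C*(1 + 2*C))
-1151 + o(j(u, 6), 58) = -1151 + (-21 + 58 + (-1*0 - 3*6)*(1 + 2*(-1*0 - 3*6))) = -1151 + (-21 + 58 + (0 - 18)*(1 + 2*(0 - 18))) = -1151 + (-21 + 58 - 18*(1 + 2*(-18))) = -1151 + (-21 + 58 - 18*(1 - 36)) = -1151 + (-21 + 58 - 18*(-35)) = -1151 + (-21 + 58 + 630) = -1151 + 667 = -484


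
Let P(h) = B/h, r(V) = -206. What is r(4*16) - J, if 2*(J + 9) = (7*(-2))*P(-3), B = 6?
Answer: -211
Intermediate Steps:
P(h) = 6/h
J = 5 (J = -9 + ((7*(-2))*(6/(-3)))/2 = -9 + (-84*(-1)/3)/2 = -9 + (-14*(-2))/2 = -9 + (½)*28 = -9 + 14 = 5)
r(4*16) - J = -206 - 1*5 = -206 - 5 = -211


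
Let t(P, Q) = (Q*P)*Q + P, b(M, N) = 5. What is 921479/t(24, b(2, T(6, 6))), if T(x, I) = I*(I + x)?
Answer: 70883/48 ≈ 1476.7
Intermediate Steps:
t(P, Q) = P + P*Q² (t(P, Q) = (P*Q)*Q + P = P*Q² + P = P + P*Q²)
921479/t(24, b(2, T(6, 6))) = 921479/((24*(1 + 5²))) = 921479/((24*(1 + 25))) = 921479/((24*26)) = 921479/624 = 921479*(1/624) = 70883/48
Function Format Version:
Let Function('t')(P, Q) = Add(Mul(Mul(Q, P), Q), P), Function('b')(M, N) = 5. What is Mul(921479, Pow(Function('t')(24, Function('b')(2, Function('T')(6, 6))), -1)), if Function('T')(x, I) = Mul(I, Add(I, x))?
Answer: Rational(70883, 48) ≈ 1476.7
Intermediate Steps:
Function('t')(P, Q) = Add(P, Mul(P, Pow(Q, 2))) (Function('t')(P, Q) = Add(Mul(Mul(P, Q), Q), P) = Add(Mul(P, Pow(Q, 2)), P) = Add(P, Mul(P, Pow(Q, 2))))
Mul(921479, Pow(Function('t')(24, Function('b')(2, Function('T')(6, 6))), -1)) = Mul(921479, Pow(Mul(24, Add(1, Pow(5, 2))), -1)) = Mul(921479, Pow(Mul(24, Add(1, 25)), -1)) = Mul(921479, Pow(Mul(24, 26), -1)) = Mul(921479, Pow(624, -1)) = Mul(921479, Rational(1, 624)) = Rational(70883, 48)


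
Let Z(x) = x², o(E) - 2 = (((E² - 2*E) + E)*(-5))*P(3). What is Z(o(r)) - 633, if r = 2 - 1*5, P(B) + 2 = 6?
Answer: 56011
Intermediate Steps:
P(B) = 4 (P(B) = -2 + 6 = 4)
r = -3 (r = 2 - 5 = -3)
o(E) = 2 - 20*E² + 20*E (o(E) = 2 + (((E² - 2*E) + E)*(-5))*4 = 2 + ((E² - E)*(-5))*4 = 2 + (-5*E² + 5*E)*4 = 2 + (-20*E² + 20*E) = 2 - 20*E² + 20*E)
Z(o(r)) - 633 = (2 - 20*(-3)² + 20*(-3))² - 633 = (2 - 20*9 - 60)² - 633 = (2 - 180 - 60)² - 633 = (-238)² - 633 = 56644 - 633 = 56011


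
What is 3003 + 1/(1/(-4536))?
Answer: -1533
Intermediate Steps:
3003 + 1/(1/(-4536)) = 3003 + 1/(-1/4536) = 3003 - 4536 = -1533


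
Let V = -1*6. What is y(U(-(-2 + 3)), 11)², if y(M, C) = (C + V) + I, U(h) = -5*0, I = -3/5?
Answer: 484/25 ≈ 19.360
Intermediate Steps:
V = -6
I = -⅗ (I = -3*⅕ = -⅗ ≈ -0.60000)
U(h) = 0
y(M, C) = -33/5 + C (y(M, C) = (C - 6) - ⅗ = (-6 + C) - ⅗ = -33/5 + C)
y(U(-(-2 + 3)), 11)² = (-33/5 + 11)² = (22/5)² = 484/25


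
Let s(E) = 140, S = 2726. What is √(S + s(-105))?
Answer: √2866 ≈ 53.535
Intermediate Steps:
√(S + s(-105)) = √(2726 + 140) = √2866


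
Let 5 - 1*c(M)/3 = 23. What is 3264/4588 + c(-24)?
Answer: -61122/1147 ≈ -53.289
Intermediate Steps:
c(M) = -54 (c(M) = 15 - 3*23 = 15 - 69 = -54)
3264/4588 + c(-24) = 3264/4588 - 54 = 3264*(1/4588) - 54 = 816/1147 - 54 = -61122/1147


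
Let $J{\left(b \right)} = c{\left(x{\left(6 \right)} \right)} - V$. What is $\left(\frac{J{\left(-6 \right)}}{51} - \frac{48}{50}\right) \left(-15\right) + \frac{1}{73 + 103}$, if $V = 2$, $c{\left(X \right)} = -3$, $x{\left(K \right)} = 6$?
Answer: $\frac{237509}{14960} \approx 15.876$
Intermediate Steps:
$J{\left(b \right)} = -5$ ($J{\left(b \right)} = -3 - 2 = -5$)
$\left(\frac{J{\left(-6 \right)}}{51} - \frac{48}{50}\right) \left(-15\right) + \frac{1}{73 + 103} = \left(- \frac{5}{51} - \frac{48}{50}\right) \left(-15\right) + \frac{1}{73 + 103} = \left(\left(-5\right) \frac{1}{51} - \frac{24}{25}\right) \left(-15\right) + \frac{1}{176} = \left(- \frac{5}{51} - \frac{24}{25}\right) \left(-15\right) + \frac{1}{176} = \left(- \frac{1349}{1275}\right) \left(-15\right) + \frac{1}{176} = \frac{1349}{85} + \frac{1}{176} = \frac{237509}{14960}$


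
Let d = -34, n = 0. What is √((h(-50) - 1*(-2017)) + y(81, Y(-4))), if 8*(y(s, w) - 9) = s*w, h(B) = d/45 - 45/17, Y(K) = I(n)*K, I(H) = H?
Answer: √131519395/255 ≈ 44.973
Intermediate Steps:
Y(K) = 0 (Y(K) = 0*K = 0)
h(B) = -2603/765 (h(B) = -34/45 - 45/17 = -2603/765)
y(s, w) = 9 + s*w/8 (y(s, w) = 9 + (s*w)/8 = 9 + s*w/8)
√((h(-50) - 1*(-2017)) + y(81, Y(-4))) = √((-2603/765 - 1*(-2017)) + (9 + (⅛)*81*0)) = √((-2603/765 + 2017) + (9 + 0)) = √(1540402/765 + 9) = √(1547287/765) = √131519395/255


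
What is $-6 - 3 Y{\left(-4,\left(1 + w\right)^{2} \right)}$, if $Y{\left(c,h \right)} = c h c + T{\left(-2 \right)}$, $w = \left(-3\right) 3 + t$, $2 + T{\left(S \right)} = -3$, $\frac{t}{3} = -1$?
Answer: $-5799$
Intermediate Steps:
$t = -3$ ($t = 3 \left(-1\right) = -3$)
$T{\left(S \right)} = -5$ ($T{\left(S \right)} = -2 - 3 = -5$)
$w = -12$ ($w = \left(-3\right) 3 - 3 = -9 - 3 = -12$)
$Y{\left(c,h \right)} = -5 + h c^{2}$ ($Y{\left(c,h \right)} = c h c - 5 = h c^{2} - 5 = -5 + h c^{2}$)
$-6 - 3 Y{\left(-4,\left(1 + w\right)^{2} \right)} = -6 - 3 \left(-5 + \left(1 - 12\right)^{2} \left(-4\right)^{2}\right) = -6 - 3 \left(-5 + \left(-11\right)^{2} \cdot 16\right) = -6 - 3 \left(-5 + 121 \cdot 16\right) = -6 - 3 \left(-5 + 1936\right) = -6 - 5793 = -5799$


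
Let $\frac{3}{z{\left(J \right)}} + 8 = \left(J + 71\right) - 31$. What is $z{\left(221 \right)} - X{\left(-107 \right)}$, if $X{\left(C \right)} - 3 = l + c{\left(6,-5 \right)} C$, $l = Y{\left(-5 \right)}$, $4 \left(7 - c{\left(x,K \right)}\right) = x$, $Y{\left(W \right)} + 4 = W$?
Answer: $\frac{300823}{506} \approx 594.51$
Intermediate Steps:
$Y{\left(W \right)} = -4 + W$
$c{\left(x,K \right)} = 7 - \frac{x}{4}$
$l = -9$ ($l = -4 - 5 = -9$)
$X{\left(C \right)} = -6 + \frac{11 C}{2}$ ($X{\left(C \right)} = 3 + \left(-9 + \left(7 - \frac{3}{2}\right) C\right) = 3 + \left(-9 + \frac{11 C}{2}\right) = -6 + \frac{11 C}{2}$)
$z{\left(J \right)} = \frac{3}{32 + J}$ ($z{\left(J \right)} = \frac{3}{-8 + \left(\left(J + 71\right) - 31\right)} = \frac{3}{-8 + \left(\left(71 + J\right) - 31\right)} = \frac{3}{-8 + \left(40 + J\right)} = \frac{3}{32 + J}$)
$z{\left(221 \right)} - X{\left(-107 \right)} = \frac{3}{32 + 221} - \left(-6 + \frac{11}{2} \left(-107\right)\right) = \frac{3}{253} - \left(-6 - \frac{1177}{2}\right) = 3 \cdot \frac{1}{253} - - \frac{1189}{2} = \frac{3}{253} + \frac{1189}{2} = \frac{300823}{506}$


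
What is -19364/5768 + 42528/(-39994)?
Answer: -1237555/279958 ≈ -4.4205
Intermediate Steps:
-19364/5768 + 42528/(-39994) = -19364*1/5768 + 42528*(-1/39994) = -47/14 - 21264/19997 = -1237555/279958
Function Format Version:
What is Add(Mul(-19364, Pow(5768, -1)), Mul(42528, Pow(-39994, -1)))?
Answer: Rational(-1237555, 279958) ≈ -4.4205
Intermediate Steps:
Add(Mul(-19364, Pow(5768, -1)), Mul(42528, Pow(-39994, -1))) = Add(Mul(-19364, Rational(1, 5768)), Mul(42528, Rational(-1, 39994))) = Add(Rational(-47, 14), Rational(-21264, 19997)) = Rational(-1237555, 279958)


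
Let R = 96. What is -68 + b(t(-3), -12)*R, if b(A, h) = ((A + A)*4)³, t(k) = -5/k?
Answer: 2047388/9 ≈ 2.2749e+5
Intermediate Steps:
b(A, h) = 512*A³ (b(A, h) = ((2*A)*4)³ = (8*A)³ = 512*A³)
-68 + b(t(-3), -12)*R = -68 + (512*(-5/(-3))³)*96 = -68 + (512*(-5*(-⅓))³)*96 = -68 + (512*(5/3)³)*96 = -68 + (512*(125/27))*96 = -68 + (64000/27)*96 = -68 + 2048000/9 = 2047388/9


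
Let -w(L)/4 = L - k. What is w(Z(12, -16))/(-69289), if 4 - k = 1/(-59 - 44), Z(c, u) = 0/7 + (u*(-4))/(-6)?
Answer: -18140/21410301 ≈ -0.00084726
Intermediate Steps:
Z(c, u) = 2*u/3 (Z(c, u) = 0*(⅐) - 4*u*(-⅙) = 0 + 2*u/3 = 2*u/3)
k = 413/103 (k = 4 - 1/(-59 - 44) = 4 - 1/(-103) = 4 - 1*(-1/103) = 4 + 1/103 = 413/103 ≈ 4.0097)
w(L) = 1652/103 - 4*L (w(L) = -4*(L - 1*413/103) = -4*(L - 413/103) = -4*(-413/103 + L) = 1652/103 - 4*L)
w(Z(12, -16))/(-69289) = (1652/103 - 8*(-16)/3)/(-69289) = (1652/103 - 4*(-32/3))*(-1/69289) = (1652/103 + 128/3)*(-1/69289) = (18140/309)*(-1/69289) = -18140/21410301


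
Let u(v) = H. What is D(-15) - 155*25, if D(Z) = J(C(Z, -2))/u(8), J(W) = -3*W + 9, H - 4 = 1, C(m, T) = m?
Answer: -19321/5 ≈ -3864.2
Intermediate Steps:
H = 5 (H = 4 + 1 = 5)
u(v) = 5
J(W) = 9 - 3*W
D(Z) = 9/5 - 3*Z/5 (D(Z) = (9 - 3*Z)/5 = (9 - 3*Z)*(⅕) = 9/5 - 3*Z/5)
D(-15) - 155*25 = (9/5 - ⅗*(-15)) - 155*25 = (9/5 + 9) - 1*3875 = 54/5 - 3875 = -19321/5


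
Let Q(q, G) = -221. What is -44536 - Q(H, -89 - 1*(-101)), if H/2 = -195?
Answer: -44315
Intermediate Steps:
H = -390 (H = 2*(-195) = -390)
-44536 - Q(H, -89 - 1*(-101)) = -44536 - 1*(-221) = -44536 + 221 = -44315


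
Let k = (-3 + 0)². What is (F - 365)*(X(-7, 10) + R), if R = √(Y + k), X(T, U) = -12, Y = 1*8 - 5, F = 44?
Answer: 3852 - 642*√3 ≈ 2740.0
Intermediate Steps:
Y = 3 (Y = 8 - 5 = 3)
k = 9 (k = (-3)² = 9)
R = 2*√3 (R = √(3 + 9) = √12 = 2*√3 ≈ 3.4641)
(F - 365)*(X(-7, 10) + R) = (44 - 365)*(-12 + 2*√3) = -321*(-12 + 2*√3) = 3852 - 642*√3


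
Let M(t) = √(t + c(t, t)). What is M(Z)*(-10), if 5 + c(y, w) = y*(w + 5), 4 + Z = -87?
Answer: -10*√7730 ≈ -879.20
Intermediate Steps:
Z = -91 (Z = -4 - 87 = -91)
c(y, w) = -5 + y*(5 + w) (c(y, w) = -5 + y*(w + 5) = -5 + y*(5 + w))
M(t) = √(-5 + t² + 6*t) (M(t) = √(t + (-5 + 5*t + t*t)) = √(t + (-5 + 5*t + t²)) = √(t + (-5 + t² + 5*t)) = √(-5 + t² + 6*t))
M(Z)*(-10) = √(-5 + (-91)² + 6*(-91))*(-10) = √(-5 + 8281 - 546)*(-10) = √7730*(-10) = -10*√7730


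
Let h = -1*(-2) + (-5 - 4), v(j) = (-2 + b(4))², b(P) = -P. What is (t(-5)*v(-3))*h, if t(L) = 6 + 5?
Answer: -2772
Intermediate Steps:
t(L) = 11
v(j) = 36 (v(j) = (-2 - 1*4)² = (-2 - 4)² = (-6)² = 36)
h = -7 (h = 2 - 9 = -7)
(t(-5)*v(-3))*h = (11*36)*(-7) = 396*(-7) = -2772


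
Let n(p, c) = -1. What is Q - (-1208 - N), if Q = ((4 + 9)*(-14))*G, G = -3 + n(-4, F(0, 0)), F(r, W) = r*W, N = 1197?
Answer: 3133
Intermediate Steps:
F(r, W) = W*r
G = -4 (G = -3 - 1 = -4)
Q = 728 (Q = ((4 + 9)*(-14))*(-4) = (13*(-14))*(-4) = -182*(-4) = 728)
Q - (-1208 - N) = 728 - (-1208 - 1*1197) = 728 - (-1208 - 1197) = 728 - 1*(-2405) = 728 + 2405 = 3133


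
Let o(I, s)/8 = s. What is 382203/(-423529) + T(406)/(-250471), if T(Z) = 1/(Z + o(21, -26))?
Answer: -18954692410903/21004182967482 ≈ -0.90242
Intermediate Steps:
o(I, s) = 8*s
T(Z) = 1/(-208 + Z) (T(Z) = 1/(Z + 8*(-26)) = 1/(Z - 208) = 1/(-208 + Z))
382203/(-423529) + T(406)/(-250471) = 382203/(-423529) + 1/((-208 + 406)*(-250471)) = 382203*(-1/423529) - 1/250471/198 = -382203/423529 + (1/198)*(-1/250471) = -382203/423529 - 1/49593258 = -18954692410903/21004182967482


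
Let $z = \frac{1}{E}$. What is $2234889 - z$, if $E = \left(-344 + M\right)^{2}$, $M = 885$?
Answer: $\frac{654109547408}{292681} \approx 2.2349 \cdot 10^{6}$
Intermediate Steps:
$E = 292681$ ($E = \left(-344 + 885\right)^{2} = 541^{2} = 292681$)
$z = \frac{1}{292681} \approx 3.4167 \cdot 10^{-6}$
$2234889 - z = 2234889 - \frac{1}{292681} = \frac{654109547408}{292681}$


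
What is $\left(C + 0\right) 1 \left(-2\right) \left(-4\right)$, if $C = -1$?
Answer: $-8$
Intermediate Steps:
$\left(C + 0\right) 1 \left(-2\right) \left(-4\right) = \left(-1 + 0\right) 1 \left(-2\right) \left(-4\right) = \left(-1\right) \left(-2\right) \left(-4\right) = 2 \left(-4\right) = -8$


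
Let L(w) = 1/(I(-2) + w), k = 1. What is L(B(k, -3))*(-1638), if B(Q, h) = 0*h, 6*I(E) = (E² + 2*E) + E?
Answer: 4914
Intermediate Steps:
I(E) = E/2 + E²/6 (I(E) = ((E² + 2*E) + E)/6 = (E² + 3*E)/6 = E/2 + E²/6)
B(Q, h) = 0
L(w) = 1/(-⅓ + w) (L(w) = 1/((⅙)*(-2)*(3 - 2) + w) = 1/((⅙)*(-2)*1 + w) = 1/(-⅓ + w))
L(B(k, -3))*(-1638) = (3/(-1 + 3*0))*(-1638) = (3/(-1 + 0))*(-1638) = (3/(-1))*(-1638) = (3*(-1))*(-1638) = -3*(-1638) = 4914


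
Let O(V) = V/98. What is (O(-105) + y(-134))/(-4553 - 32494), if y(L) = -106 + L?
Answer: 1125/172886 ≈ 0.0065072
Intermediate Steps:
O(V) = V/98 (O(V) = V*(1/98) = V/98)
(O(-105) + y(-134))/(-4553 - 32494) = ((1/98)*(-105) + (-106 - 134))/(-4553 - 32494) = (-15/14 - 240)/(-37047) = -3375/14*(-1/37047) = 1125/172886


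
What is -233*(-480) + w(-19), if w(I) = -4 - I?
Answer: 111855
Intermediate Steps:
-233*(-480) + w(-19) = -233*(-480) + (-4 - 1*(-19)) = 111840 + (-4 + 19) = 111840 + 15 = 111855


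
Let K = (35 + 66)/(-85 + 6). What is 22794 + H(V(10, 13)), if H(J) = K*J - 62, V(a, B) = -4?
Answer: 1796232/79 ≈ 22737.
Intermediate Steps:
K = -101/79 (K = 101/(-79) = 101*(-1/79) = -101/79 ≈ -1.2785)
H(J) = -62 - 101*J/79 (H(J) = -101*J/79 - 62 = -62 - 101*J/79)
22794 + H(V(10, 13)) = 22794 + (-62 - 101/79*(-4)) = 22794 + (-62 + 404/79) = 22794 - 4494/79 = 1796232/79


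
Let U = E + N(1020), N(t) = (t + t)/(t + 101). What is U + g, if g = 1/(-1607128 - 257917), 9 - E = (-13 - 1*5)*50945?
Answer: 1917229591349134/2090715445 ≈ 9.1702e+5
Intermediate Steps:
N(t) = 2*t/(101 + t) (N(t) = (2*t)/(101 + t) = 2*t/(101 + t))
E = 917019 (E = 9 - (-13 - 1*5)*50945 = 9 - (-13 - 5)*50945 = 9 - (-18)*50945 = 9 - 1*(-917010) = 9 + 917010 = 917019)
g = -1/1865045 (g = 1/(-1865045) = -1/1865045 ≈ -5.3618e-7)
U = 1027980339/1121 (U = 917019 + 2*1020/(101 + 1020) = 917019 + 2*1020/1121 = 917019 + 2*1020*(1/1121) = 917019 + 2040/1121 = 1027980339/1121 ≈ 9.1702e+5)
U + g = 1027980339/1121 - 1/1865045 = 1917229591349134/2090715445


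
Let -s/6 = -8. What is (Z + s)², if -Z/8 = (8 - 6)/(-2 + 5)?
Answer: 16384/9 ≈ 1820.4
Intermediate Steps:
s = 48 (s = -6*(-8) = 48)
Z = -16/3 (Z = -8*(8 - 6)/(-2 + 5) = -16/3 ≈ -5.3333)
(Z + s)² = (-16/3 + 48)² = (128/3)² = 16384/9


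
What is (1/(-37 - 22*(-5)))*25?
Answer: 5/59 ≈ 0.084746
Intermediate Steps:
(1/(-37 - 22*(-5)))*25 = (-1/5/(-59))*25 = -1/59*(-1/5)*25 = (1/295)*25 = 5/59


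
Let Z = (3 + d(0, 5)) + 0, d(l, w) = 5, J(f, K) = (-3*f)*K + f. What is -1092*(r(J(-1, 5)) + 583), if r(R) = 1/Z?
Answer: -1273545/2 ≈ -6.3677e+5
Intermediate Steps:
J(f, K) = f - 3*K*f (J(f, K) = -3*K*f + f = f - 3*K*f)
Z = 8 (Z = (3 + 5) + 0 = 8 + 0 = 8)
r(R) = 1/8
-1092*(r(J(-1, 5)) + 583) = -1092*(1/8 + 583) = -1092*4665/8 = -1273545/2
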